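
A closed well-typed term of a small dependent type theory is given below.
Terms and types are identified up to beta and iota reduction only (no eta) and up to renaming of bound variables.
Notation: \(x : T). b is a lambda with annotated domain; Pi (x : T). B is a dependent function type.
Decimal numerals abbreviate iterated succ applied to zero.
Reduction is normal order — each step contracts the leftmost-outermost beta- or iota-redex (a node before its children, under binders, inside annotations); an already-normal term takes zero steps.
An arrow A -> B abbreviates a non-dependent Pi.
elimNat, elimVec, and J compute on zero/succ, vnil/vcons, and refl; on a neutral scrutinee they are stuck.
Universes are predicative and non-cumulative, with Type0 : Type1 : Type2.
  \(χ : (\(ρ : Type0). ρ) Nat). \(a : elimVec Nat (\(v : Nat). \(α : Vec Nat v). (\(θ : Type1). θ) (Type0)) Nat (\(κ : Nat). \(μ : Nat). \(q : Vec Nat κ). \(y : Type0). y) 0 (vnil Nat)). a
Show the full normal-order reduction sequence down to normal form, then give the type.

reduction (normal order):
  \(χ : (\(ρ : Type0). ρ) Nat). \(a : elimVec Nat (\(v : Nat). \(α : Vec Nat v). (\(θ : Type1). θ) (Type0)) Nat (\(κ : Nat). \(μ : Nat). \(q : Vec Nat κ). \(y : Type0). y) 0 (vnil Nat)). a
  ~> \(χ : Nat). \(ρ : elimVec Nat (\(a : Nat). \(v : Vec Nat a). (\(α : Type1). α) (Type0)) Nat (\(θ : Nat). \(κ : Nat). \(μ : Vec Nat θ). \(q : Type0). q) 0 (vnil Nat)). ρ
  ~> \(χ : Nat). \(ρ : Nat). ρ
the term's type:
  Nat -> Nat -> Nat


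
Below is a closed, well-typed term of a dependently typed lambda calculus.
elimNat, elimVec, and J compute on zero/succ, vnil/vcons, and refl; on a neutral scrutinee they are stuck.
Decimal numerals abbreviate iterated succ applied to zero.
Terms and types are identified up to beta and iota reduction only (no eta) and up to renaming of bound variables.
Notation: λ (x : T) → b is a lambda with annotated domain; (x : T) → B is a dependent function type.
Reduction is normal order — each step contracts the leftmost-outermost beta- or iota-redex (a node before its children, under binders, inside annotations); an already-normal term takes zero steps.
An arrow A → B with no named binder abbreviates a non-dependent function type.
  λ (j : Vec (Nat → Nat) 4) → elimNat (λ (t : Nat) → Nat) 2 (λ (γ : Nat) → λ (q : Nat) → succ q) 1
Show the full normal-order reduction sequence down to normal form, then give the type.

reduction (normal order):
  λ (j : Vec (Nat → Nat) 4) → elimNat (λ (t : Nat) → Nat) 2 (λ (γ : Nat) → λ (q : Nat) → succ q) 1
  ~> λ (j : Vec (Nat → Nat) 4) → (λ (t : Nat) → λ (γ : Nat) → succ γ) 0 (elimNat (λ (q : Nat) → Nat) 2 (λ (f : Nat) → λ (a : Nat) → succ a) 0)
  ~> λ (j : Vec (Nat → Nat) 4) → (λ (t : Nat) → succ t) (elimNat (λ (γ : Nat) → Nat) 2 (λ (q : Nat) → λ (f : Nat) → succ f) 0)
  ~> λ (j : Vec (Nat → Nat) 4) → succ (elimNat (λ (t : Nat) → Nat) 2 (λ (γ : Nat) → λ (q : Nat) → succ q) 0)
  ~> λ (j : Vec (Nat → Nat) 4) → 3
the term's type:
  Vec (Nat → Nat) 4 → Nat


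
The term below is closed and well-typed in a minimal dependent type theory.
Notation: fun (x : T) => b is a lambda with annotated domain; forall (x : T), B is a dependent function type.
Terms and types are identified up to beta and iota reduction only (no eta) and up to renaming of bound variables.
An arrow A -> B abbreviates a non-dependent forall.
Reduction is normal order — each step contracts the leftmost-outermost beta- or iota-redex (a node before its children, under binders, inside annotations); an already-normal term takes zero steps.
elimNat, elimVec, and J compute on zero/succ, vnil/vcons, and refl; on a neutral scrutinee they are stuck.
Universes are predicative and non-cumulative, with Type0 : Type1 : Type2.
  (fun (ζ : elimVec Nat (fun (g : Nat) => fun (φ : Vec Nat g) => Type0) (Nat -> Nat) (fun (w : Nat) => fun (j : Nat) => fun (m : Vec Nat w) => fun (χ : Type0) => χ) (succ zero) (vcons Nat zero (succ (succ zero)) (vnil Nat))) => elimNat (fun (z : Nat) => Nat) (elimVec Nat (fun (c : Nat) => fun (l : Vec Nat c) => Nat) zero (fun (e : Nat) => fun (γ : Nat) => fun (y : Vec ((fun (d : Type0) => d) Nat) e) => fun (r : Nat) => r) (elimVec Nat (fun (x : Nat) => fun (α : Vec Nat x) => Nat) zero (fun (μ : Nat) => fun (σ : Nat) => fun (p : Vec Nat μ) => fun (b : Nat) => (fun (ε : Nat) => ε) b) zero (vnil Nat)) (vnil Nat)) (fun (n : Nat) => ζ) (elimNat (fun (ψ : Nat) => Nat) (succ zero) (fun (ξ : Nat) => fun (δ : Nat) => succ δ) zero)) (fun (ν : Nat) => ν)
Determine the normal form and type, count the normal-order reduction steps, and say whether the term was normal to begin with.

reduced normal form:
  zero
inferred type:
  Nat
reduction steps (normal order): 7
already normal: no
first contracted redex: a beta-redex


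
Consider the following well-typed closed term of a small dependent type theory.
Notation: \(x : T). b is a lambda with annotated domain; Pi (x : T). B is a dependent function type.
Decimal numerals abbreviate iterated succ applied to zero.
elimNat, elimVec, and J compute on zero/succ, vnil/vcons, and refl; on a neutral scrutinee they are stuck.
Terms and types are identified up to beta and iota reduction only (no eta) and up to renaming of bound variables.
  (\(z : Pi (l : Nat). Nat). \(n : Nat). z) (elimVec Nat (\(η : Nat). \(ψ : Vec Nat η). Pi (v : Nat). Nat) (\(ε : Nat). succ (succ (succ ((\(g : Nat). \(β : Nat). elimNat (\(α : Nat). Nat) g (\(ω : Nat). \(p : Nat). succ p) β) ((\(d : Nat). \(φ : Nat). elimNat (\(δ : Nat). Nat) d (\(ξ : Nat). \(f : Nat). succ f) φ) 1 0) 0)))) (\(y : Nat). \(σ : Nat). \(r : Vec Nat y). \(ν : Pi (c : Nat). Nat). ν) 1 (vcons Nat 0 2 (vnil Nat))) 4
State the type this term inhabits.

type:
  Pi (z : Nat). Nat


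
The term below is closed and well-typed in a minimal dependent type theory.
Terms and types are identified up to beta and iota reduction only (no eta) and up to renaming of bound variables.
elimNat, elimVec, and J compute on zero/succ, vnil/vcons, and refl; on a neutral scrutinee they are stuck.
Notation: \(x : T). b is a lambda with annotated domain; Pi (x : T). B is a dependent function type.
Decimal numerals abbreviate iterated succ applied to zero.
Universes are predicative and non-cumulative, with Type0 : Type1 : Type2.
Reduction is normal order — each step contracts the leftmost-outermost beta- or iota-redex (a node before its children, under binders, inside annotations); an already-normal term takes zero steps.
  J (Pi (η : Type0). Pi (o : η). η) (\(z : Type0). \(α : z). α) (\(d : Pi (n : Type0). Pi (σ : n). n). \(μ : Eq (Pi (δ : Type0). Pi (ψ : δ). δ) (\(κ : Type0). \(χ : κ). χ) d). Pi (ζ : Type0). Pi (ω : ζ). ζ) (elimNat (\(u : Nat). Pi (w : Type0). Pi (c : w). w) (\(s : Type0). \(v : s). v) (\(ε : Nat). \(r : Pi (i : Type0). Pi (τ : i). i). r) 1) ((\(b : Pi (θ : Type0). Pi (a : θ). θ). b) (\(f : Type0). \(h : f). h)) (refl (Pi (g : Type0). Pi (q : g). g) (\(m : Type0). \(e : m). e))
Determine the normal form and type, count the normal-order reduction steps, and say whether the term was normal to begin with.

normal form:
  \(η : Type0). \(o : η). o
type:
  Pi (η : Type0). Pi (o : η). η
reduction steps (normal order): 5
term was already normal: no
first redex: a J iota-redex


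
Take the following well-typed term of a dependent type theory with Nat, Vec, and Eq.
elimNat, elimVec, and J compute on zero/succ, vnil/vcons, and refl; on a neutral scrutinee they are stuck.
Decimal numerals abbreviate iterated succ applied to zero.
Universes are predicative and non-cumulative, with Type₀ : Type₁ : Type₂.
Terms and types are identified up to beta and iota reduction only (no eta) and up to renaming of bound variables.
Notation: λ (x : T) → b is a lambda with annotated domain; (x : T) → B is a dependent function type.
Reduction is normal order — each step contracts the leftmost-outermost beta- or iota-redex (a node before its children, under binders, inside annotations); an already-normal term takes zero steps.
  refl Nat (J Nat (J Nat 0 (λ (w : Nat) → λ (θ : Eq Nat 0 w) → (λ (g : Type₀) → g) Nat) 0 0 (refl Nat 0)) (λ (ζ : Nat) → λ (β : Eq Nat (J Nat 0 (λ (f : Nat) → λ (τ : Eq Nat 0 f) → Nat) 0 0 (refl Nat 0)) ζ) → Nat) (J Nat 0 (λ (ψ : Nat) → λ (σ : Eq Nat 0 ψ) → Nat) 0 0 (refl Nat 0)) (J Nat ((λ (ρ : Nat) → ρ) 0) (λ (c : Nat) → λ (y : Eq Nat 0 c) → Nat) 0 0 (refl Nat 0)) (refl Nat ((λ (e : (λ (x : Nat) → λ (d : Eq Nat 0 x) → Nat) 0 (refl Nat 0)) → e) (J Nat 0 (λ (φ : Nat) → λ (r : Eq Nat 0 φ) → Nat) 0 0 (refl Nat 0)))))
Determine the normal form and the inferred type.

resulting normal form:
  refl Nat 0
inferred type:
  Eq Nat 0 0
observation: normalization takes exactly 2 steps under the normal-order strategy.


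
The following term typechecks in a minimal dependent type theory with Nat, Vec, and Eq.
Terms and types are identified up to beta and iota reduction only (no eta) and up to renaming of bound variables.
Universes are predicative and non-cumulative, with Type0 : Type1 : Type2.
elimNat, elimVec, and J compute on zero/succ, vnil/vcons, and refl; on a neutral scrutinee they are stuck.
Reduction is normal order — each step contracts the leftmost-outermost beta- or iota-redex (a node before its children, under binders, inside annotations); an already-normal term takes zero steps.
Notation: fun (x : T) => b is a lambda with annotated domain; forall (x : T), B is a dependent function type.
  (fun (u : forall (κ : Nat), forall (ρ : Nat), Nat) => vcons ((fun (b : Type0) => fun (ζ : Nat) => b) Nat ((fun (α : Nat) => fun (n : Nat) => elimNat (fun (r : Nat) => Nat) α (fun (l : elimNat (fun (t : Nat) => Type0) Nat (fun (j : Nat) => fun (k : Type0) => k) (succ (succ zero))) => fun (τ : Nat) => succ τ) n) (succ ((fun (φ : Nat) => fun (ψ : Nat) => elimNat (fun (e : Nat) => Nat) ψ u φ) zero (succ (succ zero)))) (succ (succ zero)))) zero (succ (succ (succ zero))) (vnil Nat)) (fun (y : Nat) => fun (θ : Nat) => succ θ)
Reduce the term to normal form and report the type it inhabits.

reduced normal form:
  vcons Nat zero (succ (succ (succ zero))) (vnil Nat)
the term's type:
  Vec Nat (succ zero)
observation: the first redex contracted is a beta-redex; the normal form is reached in 3 normal-order steps.


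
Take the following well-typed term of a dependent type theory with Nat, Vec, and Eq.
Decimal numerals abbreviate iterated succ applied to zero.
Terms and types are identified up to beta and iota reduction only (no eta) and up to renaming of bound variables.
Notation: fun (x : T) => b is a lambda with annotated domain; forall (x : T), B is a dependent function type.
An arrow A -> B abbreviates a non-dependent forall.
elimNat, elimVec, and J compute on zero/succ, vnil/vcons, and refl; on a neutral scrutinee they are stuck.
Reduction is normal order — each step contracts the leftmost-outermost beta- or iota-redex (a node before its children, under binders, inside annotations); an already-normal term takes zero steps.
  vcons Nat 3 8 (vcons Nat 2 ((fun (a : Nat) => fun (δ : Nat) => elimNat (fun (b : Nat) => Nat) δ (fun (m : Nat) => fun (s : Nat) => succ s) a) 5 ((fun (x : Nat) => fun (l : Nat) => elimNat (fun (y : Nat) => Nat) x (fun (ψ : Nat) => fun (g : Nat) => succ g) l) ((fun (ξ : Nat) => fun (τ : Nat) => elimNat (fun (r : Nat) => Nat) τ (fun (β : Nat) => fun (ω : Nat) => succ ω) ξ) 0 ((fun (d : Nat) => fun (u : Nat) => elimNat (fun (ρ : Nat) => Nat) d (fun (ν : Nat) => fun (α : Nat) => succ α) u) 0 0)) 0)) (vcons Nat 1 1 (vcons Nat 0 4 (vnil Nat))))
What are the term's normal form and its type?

normal form:
  vcons Nat 3 8 (vcons Nat 2 5 (vcons Nat 1 1 (vcons Nat 0 4 (vnil Nat))))
type:
  Vec Nat 4
observation: the term reaches its normal form after 27 normal-order steps.


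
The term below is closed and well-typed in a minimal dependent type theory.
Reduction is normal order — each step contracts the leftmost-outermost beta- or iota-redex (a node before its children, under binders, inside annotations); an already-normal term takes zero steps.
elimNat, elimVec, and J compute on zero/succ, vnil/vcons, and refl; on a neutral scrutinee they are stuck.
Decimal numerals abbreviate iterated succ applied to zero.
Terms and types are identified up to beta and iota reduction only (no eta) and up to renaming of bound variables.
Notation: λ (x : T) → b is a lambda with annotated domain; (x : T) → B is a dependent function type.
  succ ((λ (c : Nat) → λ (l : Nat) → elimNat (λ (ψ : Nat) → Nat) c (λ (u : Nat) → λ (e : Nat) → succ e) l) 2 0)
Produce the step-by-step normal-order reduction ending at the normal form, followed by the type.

normal-order reduction:
  succ ((λ (c : Nat) → λ (l : Nat) → elimNat (λ (ψ : Nat) → Nat) c (λ (u : Nat) → λ (e : Nat) → succ e) l) 2 0)
  ~> succ ((λ (c : Nat) → elimNat (λ (l : Nat) → Nat) 2 (λ (ψ : Nat) → λ (u : Nat) → succ u) c) 0)
  ~> succ (elimNat (λ (c : Nat) → Nat) 2 (λ (l : Nat) → λ (ψ : Nat) → succ ψ) 0)
  ~> 3
inferred type:
  Nat


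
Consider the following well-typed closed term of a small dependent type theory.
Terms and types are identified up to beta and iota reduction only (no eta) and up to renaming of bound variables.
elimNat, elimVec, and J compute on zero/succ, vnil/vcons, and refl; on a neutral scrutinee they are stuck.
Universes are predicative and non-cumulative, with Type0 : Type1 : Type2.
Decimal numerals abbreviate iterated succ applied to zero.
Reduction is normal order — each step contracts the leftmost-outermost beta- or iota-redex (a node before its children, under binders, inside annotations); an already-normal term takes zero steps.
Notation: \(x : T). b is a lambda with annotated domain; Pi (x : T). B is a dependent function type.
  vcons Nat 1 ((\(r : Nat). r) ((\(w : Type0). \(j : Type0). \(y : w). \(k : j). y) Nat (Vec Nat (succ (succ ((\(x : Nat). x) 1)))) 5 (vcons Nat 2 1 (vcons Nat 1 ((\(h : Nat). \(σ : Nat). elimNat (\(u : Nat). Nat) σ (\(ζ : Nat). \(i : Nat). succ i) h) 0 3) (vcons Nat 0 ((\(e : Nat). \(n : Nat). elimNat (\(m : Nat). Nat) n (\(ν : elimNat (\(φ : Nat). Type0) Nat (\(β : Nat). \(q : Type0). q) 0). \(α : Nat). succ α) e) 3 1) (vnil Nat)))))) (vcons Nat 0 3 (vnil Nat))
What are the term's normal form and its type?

resulting normal form:
  vcons Nat 1 5 (vcons Nat 0 3 (vnil Nat))
type:
  Vec Nat 2


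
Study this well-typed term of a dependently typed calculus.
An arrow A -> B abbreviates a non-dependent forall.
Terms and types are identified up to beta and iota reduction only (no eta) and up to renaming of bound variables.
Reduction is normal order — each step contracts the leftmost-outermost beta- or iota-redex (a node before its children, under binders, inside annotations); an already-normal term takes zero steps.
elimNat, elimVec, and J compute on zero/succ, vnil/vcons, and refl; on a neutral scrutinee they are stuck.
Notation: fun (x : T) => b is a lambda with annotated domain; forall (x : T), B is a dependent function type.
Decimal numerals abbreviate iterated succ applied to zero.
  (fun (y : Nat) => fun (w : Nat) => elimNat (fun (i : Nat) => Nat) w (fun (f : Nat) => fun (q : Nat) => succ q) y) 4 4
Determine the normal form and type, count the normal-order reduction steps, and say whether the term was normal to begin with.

reduced normal form:
  8
inferred type:
  Nat
steps to reach normal form (normal order): 15
term was already normal: no
first contracted redex: a beta-redex


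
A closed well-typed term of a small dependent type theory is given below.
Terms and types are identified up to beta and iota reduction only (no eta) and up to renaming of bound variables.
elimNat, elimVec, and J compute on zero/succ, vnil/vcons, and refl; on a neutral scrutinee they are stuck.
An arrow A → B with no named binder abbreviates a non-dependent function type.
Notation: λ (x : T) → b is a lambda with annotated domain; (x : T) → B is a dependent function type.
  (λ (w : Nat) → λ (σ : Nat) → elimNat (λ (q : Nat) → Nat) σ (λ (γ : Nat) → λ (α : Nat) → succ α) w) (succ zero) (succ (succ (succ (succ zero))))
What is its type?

the term's type:
  Nat


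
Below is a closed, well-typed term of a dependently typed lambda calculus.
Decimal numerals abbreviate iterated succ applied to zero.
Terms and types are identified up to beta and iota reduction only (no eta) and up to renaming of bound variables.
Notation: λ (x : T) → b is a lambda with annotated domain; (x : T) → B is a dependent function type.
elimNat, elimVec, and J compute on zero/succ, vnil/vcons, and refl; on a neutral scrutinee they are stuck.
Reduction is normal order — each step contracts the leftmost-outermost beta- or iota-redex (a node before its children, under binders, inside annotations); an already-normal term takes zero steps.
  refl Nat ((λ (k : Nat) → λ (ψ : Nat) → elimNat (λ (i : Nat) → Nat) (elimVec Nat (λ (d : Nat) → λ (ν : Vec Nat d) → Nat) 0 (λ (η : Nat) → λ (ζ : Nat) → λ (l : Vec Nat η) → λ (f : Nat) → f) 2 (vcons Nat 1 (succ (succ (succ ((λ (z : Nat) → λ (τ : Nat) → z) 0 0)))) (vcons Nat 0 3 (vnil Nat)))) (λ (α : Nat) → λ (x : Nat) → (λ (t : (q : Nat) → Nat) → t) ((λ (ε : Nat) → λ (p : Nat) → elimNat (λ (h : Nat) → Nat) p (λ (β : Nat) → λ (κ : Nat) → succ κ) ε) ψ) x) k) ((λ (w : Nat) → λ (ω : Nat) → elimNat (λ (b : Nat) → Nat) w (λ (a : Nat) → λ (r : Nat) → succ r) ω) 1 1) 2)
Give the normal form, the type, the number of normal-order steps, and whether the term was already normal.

resulting normal form:
  refl Nat 4
the term's type:
  Eq Nat 4 4
normal-order step count: 36
started in normal form: no
first contracted redex: a beta-redex


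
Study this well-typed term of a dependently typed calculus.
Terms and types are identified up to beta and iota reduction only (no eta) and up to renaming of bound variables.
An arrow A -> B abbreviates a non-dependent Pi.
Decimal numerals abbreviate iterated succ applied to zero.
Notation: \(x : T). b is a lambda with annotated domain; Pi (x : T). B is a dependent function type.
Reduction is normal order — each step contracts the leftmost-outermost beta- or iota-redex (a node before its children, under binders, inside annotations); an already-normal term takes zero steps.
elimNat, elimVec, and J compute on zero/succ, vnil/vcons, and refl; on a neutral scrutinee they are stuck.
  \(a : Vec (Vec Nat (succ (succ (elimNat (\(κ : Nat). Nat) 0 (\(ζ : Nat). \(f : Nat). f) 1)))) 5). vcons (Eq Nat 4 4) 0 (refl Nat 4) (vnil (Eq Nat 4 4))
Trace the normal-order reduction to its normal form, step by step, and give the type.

normal-order reduction:
  \(a : Vec (Vec Nat (succ (succ (elimNat (\(κ : Nat). Nat) 0 (\(ζ : Nat). \(f : Nat). f) 1)))) 5). vcons (Eq Nat 4 4) 0 (refl Nat 4) (vnil (Eq Nat 4 4))
  ~> \(a : Vec (Vec Nat (succ (succ ((\(κ : Nat). \(ζ : Nat). ζ) 0 (elimNat (\(f : Nat). Nat) 0 (\(o : Nat). \(q : Nat). q) 0))))) 5). vcons (Eq Nat 4 4) 0 (refl Nat 4) (vnil (Eq Nat 4 4))
  ~> \(a : Vec (Vec Nat (succ (succ ((\(κ : Nat). κ) (elimNat (\(ζ : Nat). Nat) 0 (\(f : Nat). \(o : Nat). o) 0))))) 5). vcons (Eq Nat 4 4) 0 (refl Nat 4) (vnil (Eq Nat 4 4))
  ~> \(a : Vec (Vec Nat (succ (succ (elimNat (\(κ : Nat). Nat) 0 (\(ζ : Nat). \(f : Nat). f) 0)))) 5). vcons (Eq Nat 4 4) 0 (refl Nat 4) (vnil (Eq Nat 4 4))
  ~> \(a : Vec (Vec Nat 2) 5). vcons (Eq Nat 4 4) 0 (refl Nat 4) (vnil (Eq Nat 4 4))
type:
  Vec (Vec Nat 2) 5 -> Vec (Eq Nat 4 4) 1


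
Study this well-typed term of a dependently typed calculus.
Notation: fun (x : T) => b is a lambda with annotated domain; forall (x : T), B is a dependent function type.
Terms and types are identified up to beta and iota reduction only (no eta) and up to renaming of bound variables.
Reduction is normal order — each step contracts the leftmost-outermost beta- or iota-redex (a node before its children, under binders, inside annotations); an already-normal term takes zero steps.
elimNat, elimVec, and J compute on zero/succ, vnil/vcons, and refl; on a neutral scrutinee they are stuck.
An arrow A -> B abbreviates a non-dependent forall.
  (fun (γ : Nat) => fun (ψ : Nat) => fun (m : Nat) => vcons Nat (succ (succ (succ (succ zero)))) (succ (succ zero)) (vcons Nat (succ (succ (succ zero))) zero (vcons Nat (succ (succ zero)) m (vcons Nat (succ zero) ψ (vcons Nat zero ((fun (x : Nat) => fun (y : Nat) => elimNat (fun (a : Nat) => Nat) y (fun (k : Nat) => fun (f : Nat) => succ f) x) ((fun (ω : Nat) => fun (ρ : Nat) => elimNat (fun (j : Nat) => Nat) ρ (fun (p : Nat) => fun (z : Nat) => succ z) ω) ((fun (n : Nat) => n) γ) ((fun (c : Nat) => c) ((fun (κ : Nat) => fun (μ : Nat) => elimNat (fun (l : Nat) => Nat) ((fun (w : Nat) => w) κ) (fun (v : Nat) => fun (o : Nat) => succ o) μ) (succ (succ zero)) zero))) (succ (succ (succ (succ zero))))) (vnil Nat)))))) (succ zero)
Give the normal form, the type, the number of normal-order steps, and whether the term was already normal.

resulting normal form:
  fun (γ : Nat) => fun (ψ : Nat) => vcons Nat (succ (succ (succ (succ zero)))) (succ (succ zero)) (vcons Nat (succ (succ (succ zero))) zero (vcons Nat (succ (succ zero)) ψ (vcons Nat (succ zero) γ (vcons Nat zero (succ (succ (succ (succ (succ (succ (succ zero))))))) (vnil Nat)))))
inferred type:
  Nat -> Nat -> Vec Nat (succ (succ (succ (succ (succ zero)))))
normal-order step count: 25
term was already normal: no
first redex: a beta-redex


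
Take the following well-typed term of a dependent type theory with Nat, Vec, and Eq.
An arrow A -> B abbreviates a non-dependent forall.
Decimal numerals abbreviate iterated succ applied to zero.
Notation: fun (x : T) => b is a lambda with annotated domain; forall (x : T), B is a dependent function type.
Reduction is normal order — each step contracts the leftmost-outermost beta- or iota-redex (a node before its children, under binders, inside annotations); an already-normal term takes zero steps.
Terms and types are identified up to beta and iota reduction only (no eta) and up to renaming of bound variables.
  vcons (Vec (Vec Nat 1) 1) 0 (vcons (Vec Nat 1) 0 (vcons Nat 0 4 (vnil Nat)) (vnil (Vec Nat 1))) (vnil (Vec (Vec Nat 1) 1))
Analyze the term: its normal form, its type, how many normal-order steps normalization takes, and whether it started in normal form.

normal form:
  vcons (Vec (Vec Nat 1) 1) 0 (vcons (Vec Nat 1) 0 (vcons Nat 0 4 (vnil Nat)) (vnil (Vec Nat 1))) (vnil (Vec (Vec Nat 1) 1))
inferred type:
  Vec (Vec (Vec Nat 1) 1) 1
reduction steps (normal order): 0
started in normal form: yes


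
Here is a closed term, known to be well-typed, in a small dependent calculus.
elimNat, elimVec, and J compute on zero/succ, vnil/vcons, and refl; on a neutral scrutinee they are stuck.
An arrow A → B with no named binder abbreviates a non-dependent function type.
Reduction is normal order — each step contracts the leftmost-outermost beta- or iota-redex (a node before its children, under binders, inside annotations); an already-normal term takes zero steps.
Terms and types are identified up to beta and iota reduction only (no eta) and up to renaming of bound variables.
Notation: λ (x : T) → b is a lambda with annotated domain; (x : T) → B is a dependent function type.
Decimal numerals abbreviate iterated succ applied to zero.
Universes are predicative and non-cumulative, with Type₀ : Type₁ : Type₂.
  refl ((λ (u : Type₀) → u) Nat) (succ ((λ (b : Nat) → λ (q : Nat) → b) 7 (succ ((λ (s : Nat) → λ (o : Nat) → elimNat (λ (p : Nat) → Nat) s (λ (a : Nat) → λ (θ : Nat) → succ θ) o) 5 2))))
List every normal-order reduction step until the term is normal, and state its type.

normal-order reduction:
  refl ((λ (u : Type₀) → u) Nat) (succ ((λ (b : Nat) → λ (q : Nat) → b) 7 (succ ((λ (s : Nat) → λ (o : Nat) → elimNat (λ (p : Nat) → Nat) s (λ (a : Nat) → λ (θ : Nat) → succ θ) o) 5 2))))
  ~> refl Nat (succ ((λ (u : Nat) → λ (b : Nat) → u) 7 (succ ((λ (q : Nat) → λ (s : Nat) → elimNat (λ (o : Nat) → Nat) q (λ (p : Nat) → λ (a : Nat) → succ a) s) 5 2))))
  ~> refl Nat (succ ((λ (u : Nat) → 7) (succ ((λ (b : Nat) → λ (q : Nat) → elimNat (λ (s : Nat) → Nat) b (λ (o : Nat) → λ (p : Nat) → succ p) q) 5 2))))
  ~> refl Nat 8
type:
  Eq Nat 8 8


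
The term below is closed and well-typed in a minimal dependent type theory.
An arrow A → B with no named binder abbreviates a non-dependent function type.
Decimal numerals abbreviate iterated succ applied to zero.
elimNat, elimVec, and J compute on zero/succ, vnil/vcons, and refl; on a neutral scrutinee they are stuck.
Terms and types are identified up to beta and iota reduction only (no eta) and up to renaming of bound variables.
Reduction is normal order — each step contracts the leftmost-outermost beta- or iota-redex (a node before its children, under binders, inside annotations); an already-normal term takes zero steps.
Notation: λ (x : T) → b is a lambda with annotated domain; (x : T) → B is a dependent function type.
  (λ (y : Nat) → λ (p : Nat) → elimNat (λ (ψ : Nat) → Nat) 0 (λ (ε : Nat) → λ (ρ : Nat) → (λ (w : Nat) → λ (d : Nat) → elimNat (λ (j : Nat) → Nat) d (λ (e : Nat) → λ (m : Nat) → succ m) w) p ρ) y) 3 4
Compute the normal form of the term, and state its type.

reduced normal form:
  12
inferred type:
  Nat
observation: 57 normal-order steps separate the term from its normal form.


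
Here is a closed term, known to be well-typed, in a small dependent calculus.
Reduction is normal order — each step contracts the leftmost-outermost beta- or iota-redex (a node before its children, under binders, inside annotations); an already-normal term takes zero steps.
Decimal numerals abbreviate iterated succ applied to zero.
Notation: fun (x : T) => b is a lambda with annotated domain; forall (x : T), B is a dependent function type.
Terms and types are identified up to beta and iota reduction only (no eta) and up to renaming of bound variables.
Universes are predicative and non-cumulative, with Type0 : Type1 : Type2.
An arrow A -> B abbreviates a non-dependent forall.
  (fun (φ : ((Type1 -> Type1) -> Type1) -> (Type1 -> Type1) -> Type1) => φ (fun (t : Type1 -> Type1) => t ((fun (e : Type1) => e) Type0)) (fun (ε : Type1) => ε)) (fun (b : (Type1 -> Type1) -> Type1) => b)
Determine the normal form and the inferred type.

resulting normal form:
  Type0
type:
  Type1
observation: the term reaches its normal form after 5 normal-order steps.


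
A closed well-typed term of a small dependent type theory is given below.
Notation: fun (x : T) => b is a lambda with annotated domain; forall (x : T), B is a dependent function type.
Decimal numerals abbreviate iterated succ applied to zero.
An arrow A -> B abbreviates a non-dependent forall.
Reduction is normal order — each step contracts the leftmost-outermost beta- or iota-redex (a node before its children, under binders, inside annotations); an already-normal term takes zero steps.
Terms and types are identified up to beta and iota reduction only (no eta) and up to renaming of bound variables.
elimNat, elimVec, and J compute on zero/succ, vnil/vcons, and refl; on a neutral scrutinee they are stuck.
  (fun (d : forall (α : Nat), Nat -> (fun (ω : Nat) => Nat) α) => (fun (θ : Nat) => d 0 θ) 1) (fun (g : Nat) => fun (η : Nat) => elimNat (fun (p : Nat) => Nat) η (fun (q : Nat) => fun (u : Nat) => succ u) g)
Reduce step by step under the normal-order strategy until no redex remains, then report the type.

normal-order reduction:
  (fun (d : forall (α : Nat), Nat -> (fun (ω : Nat) => Nat) α) => (fun (θ : Nat) => d 0 θ) 1) (fun (g : Nat) => fun (η : Nat) => elimNat (fun (p : Nat) => Nat) η (fun (q : Nat) => fun (u : Nat) => succ u) g)
  ~> (fun (d : Nat) => (fun (α : Nat) => fun (ω : Nat) => elimNat (fun (θ : Nat) => Nat) ω (fun (g : Nat) => fun (η : Nat) => succ η) α) 0 d) 1
  ~> (fun (d : Nat) => fun (α : Nat) => elimNat (fun (ω : Nat) => Nat) α (fun (θ : Nat) => fun (g : Nat) => succ g) d) 0 1
  ~> (fun (d : Nat) => elimNat (fun (α : Nat) => Nat) d (fun (ω : Nat) => fun (θ : Nat) => succ θ) 0) 1
  ~> elimNat (fun (d : Nat) => Nat) 1 (fun (α : Nat) => fun (ω : Nat) => succ ω) 0
  ~> 1
the term's type:
  Nat


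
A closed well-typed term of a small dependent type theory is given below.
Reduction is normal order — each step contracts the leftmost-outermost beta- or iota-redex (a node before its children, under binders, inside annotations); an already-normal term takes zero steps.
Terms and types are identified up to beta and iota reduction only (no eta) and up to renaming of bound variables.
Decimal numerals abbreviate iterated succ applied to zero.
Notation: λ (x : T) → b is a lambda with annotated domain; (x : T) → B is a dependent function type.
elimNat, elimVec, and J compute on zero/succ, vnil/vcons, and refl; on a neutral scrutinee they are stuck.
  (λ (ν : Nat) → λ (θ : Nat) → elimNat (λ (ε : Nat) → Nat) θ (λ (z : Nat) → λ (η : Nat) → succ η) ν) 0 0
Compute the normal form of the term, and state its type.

normal form:
  0
type:
  Nat
observation: the leftmost-outermost redex is a beta-redex, and normalization takes 3 steps.


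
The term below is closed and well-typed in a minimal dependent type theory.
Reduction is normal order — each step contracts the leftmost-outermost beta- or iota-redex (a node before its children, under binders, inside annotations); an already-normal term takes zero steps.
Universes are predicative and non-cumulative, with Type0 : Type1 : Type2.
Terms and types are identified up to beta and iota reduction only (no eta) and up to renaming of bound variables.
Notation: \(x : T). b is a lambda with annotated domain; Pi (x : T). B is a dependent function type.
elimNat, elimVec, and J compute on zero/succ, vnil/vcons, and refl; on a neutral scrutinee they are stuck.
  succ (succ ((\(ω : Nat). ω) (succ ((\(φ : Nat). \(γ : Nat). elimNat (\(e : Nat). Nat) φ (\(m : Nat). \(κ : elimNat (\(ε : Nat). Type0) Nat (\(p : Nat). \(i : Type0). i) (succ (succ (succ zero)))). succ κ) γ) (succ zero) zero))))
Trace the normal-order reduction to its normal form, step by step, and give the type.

normal-order reduction sequence:
  succ (succ ((\(ω : Nat). ω) (succ ((\(φ : Nat). \(γ : Nat). elimNat (\(e : Nat). Nat) φ (\(m : Nat). \(κ : elimNat (\(ε : Nat). Type0) Nat (\(p : Nat). \(i : Type0). i) (succ (succ (succ zero)))). succ κ) γ) (succ zero) zero))))
  ~> succ (succ (succ ((\(ω : Nat). \(φ : Nat). elimNat (\(γ : Nat). Nat) ω (\(e : Nat). \(m : elimNat (\(κ : Nat). Type0) Nat (\(ε : Nat). \(p : Type0). p) (succ (succ (succ zero)))). succ m) φ) (succ zero) zero)))
  ~> succ (succ (succ ((\(ω : Nat). elimNat (\(φ : Nat). Nat) (succ zero) (\(γ : Nat). \(e : elimNat (\(m : Nat). Type0) Nat (\(κ : Nat). \(ε : Type0). ε) (succ (succ (succ zero)))). succ e) ω) zero)))
  ~> succ (succ (succ (elimNat (\(ω : Nat). Nat) (succ zero) (\(φ : Nat). \(γ : elimNat (\(e : Nat). Type0) Nat (\(m : Nat). \(κ : Type0). κ) (succ (succ (succ zero)))). succ γ) zero)))
  ~> succ (succ (succ (succ zero)))
the term's type:
  Nat


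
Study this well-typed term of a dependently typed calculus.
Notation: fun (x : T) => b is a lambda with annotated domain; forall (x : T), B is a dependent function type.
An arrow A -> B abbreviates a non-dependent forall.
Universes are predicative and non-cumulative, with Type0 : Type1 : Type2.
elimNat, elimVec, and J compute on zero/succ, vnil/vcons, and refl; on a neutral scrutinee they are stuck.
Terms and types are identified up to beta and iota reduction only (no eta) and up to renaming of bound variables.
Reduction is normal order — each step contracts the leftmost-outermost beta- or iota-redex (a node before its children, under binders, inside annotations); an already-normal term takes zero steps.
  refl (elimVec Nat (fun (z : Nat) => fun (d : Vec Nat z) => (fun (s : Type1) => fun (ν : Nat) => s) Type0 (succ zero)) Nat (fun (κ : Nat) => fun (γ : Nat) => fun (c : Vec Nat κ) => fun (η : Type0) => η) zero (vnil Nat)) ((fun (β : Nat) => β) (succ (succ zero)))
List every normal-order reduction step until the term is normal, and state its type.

reduction (normal order):
  refl (elimVec Nat (fun (z : Nat) => fun (d : Vec Nat z) => (fun (s : Type1) => fun (ν : Nat) => s) Type0 (succ zero)) Nat (fun (κ : Nat) => fun (γ : Nat) => fun (c : Vec Nat κ) => fun (η : Type0) => η) zero (vnil Nat)) ((fun (β : Nat) => β) (succ (succ zero)))
  ~> refl Nat ((fun (z : Nat) => z) (succ (succ zero)))
  ~> refl Nat (succ (succ zero))
inferred type:
  Eq Nat (succ (succ zero)) (succ (succ zero))


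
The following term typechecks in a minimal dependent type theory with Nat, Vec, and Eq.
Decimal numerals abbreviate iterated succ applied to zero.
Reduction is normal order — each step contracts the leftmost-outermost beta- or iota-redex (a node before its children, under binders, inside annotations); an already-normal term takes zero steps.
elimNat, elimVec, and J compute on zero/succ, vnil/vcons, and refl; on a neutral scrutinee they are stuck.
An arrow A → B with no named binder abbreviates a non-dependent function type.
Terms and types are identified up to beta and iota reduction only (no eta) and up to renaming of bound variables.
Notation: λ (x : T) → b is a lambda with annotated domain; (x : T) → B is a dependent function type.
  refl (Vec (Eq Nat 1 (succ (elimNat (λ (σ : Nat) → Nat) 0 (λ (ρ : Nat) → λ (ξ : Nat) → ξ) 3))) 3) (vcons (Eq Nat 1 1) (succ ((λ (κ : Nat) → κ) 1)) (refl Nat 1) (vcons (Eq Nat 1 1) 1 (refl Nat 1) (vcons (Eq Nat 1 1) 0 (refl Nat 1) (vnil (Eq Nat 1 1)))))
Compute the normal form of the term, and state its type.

reduced normal form:
  refl (Vec (Eq Nat 1 1) 3) (vcons (Eq Nat 1 1) 2 (refl Nat 1) (vcons (Eq Nat 1 1) 1 (refl Nat 1) (vcons (Eq Nat 1 1) 0 (refl Nat 1) (vnil (Eq Nat 1 1)))))
type:
  Eq (Vec (Eq Nat 1 1) 3) (vcons (Eq Nat 1 1) 2 (refl Nat 1) (vcons (Eq Nat 1 1) 1 (refl Nat 1) (vcons (Eq Nat 1 1) 0 (refl Nat 1) (vnil (Eq Nat 1 1))))) (vcons (Eq Nat 1 1) 2 (refl Nat 1) (vcons (Eq Nat 1 1) 1 (refl Nat 1) (vcons (Eq Nat 1 1) 0 (refl Nat 1) (vnil (Eq Nat 1 1)))))
observation: the term reaches its normal form after 11 normal-order steps.


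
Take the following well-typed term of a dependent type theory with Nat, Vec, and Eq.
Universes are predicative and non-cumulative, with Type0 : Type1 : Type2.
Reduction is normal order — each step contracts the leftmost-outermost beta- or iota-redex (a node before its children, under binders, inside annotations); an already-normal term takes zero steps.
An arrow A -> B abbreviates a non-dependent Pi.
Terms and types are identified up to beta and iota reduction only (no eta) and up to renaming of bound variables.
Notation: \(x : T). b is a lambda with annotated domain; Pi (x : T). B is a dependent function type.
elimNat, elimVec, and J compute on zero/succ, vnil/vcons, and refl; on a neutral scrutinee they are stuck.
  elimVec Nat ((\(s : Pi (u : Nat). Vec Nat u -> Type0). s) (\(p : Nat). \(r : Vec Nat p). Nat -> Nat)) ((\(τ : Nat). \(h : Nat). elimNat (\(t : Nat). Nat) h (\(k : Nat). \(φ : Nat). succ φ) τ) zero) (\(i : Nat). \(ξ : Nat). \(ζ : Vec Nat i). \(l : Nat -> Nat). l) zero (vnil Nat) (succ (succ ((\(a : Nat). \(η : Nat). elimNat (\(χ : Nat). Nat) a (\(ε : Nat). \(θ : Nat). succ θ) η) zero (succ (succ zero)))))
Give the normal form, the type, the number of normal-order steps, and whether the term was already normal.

reduced normal form:
  succ (succ (succ (succ zero)))
type:
  Nat
steps to reach normal form (normal order): 13
started in normal form: no
first contracted redex: an elimVec iota-redex


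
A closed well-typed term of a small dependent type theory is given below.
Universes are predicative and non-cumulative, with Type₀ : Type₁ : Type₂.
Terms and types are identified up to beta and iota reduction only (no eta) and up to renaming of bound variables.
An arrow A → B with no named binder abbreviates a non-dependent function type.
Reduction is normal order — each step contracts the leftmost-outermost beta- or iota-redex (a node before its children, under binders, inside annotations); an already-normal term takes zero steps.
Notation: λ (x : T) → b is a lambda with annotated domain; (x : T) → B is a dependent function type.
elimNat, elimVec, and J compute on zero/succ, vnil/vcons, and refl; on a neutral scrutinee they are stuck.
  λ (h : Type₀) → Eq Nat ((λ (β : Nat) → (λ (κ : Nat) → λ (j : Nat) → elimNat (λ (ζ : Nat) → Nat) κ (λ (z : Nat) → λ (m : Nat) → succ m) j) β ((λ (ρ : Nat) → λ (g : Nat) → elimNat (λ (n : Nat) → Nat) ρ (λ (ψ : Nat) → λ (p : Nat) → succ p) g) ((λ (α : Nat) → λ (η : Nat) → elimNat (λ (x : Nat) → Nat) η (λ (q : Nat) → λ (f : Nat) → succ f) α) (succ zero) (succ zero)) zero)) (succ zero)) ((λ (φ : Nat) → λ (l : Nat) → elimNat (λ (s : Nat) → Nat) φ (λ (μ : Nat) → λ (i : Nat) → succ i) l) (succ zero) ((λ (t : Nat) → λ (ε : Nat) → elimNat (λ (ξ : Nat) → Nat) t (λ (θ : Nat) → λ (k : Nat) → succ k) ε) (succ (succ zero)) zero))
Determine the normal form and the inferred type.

reduced normal form:
  λ (h : Type₀) → Eq Nat (succ (succ (succ zero))) (succ (succ (succ zero)))
the term's type:
  Type₀ → Type₀
observation: 31 normal-order steps normalize the term, beginning with a beta-redex.


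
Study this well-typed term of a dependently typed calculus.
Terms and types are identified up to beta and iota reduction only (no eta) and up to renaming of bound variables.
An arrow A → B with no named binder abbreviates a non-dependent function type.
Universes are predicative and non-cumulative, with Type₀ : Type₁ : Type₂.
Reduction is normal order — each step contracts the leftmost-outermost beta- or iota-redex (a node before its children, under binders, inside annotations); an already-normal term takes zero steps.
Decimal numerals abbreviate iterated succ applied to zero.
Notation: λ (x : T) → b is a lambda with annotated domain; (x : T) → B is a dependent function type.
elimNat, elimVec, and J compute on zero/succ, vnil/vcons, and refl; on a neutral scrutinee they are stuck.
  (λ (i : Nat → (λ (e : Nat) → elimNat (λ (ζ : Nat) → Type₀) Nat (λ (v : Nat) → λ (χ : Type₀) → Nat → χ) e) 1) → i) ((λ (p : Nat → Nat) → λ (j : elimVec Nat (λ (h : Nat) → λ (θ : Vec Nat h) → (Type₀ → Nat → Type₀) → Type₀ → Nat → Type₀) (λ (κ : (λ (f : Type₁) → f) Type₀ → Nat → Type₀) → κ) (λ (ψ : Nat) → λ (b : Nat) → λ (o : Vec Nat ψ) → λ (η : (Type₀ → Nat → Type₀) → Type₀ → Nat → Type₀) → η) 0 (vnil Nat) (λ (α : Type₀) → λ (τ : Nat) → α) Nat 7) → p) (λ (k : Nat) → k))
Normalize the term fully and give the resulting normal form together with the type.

reduced normal form:
  λ (i : Nat) → λ (e : Nat) → e
inferred type:
  Nat → Nat → Nat
observation: contracting a beta-redex first, the term normalizes in 6 steps.


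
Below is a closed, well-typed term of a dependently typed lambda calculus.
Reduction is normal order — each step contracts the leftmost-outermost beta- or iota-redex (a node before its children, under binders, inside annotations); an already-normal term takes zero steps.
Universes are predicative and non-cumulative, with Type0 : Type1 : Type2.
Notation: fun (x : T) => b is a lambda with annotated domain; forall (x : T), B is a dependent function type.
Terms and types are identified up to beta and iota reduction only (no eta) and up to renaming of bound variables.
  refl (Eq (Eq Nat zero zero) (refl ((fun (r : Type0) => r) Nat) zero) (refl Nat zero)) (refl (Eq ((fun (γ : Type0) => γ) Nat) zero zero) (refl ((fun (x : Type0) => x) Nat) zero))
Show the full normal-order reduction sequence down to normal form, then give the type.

normal-order reduction sequence:
  refl (Eq (Eq Nat zero zero) (refl ((fun (r : Type0) => r) Nat) zero) (refl Nat zero)) (refl (Eq ((fun (γ : Type0) => γ) Nat) zero zero) (refl ((fun (x : Type0) => x) Nat) zero))
  ~> refl (Eq (Eq Nat zero zero) (refl Nat zero) (refl Nat zero)) (refl (Eq ((fun (r : Type0) => r) Nat) zero zero) (refl ((fun (γ : Type0) => γ) Nat) zero))
  ~> refl (Eq (Eq Nat zero zero) (refl Nat zero) (refl Nat zero)) (refl (Eq Nat zero zero) (refl ((fun (r : Type0) => r) Nat) zero))
  ~> refl (Eq (Eq Nat zero zero) (refl Nat zero) (refl Nat zero)) (refl (Eq Nat zero zero) (refl Nat zero))
type:
  Eq (Eq (Eq Nat zero zero) (refl Nat zero) (refl Nat zero)) (refl (Eq Nat zero zero) (refl Nat zero)) (refl (Eq Nat zero zero) (refl Nat zero))
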